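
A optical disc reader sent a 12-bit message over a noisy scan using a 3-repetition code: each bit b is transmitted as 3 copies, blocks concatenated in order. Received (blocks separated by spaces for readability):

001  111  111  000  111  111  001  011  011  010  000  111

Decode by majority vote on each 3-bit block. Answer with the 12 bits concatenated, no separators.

011011011001

Block 1 (001): 1 one → 0
Block 2 (111): 3 ones → 1
Block 3 (111): 3 ones → 1
Block 4 (000): 0 ones → 0
Block 5 (111): 3 ones → 1
Block 6 (111): 3 ones → 1
Block 7 (001): 1 one → 0
Block 8 (011): 2 ones → 1
Block 9 (011): 2 ones → 1
Block 10 (010): 1 one → 0
Block 11 (000): 0 ones → 0
Block 12 (111): 3 ones → 1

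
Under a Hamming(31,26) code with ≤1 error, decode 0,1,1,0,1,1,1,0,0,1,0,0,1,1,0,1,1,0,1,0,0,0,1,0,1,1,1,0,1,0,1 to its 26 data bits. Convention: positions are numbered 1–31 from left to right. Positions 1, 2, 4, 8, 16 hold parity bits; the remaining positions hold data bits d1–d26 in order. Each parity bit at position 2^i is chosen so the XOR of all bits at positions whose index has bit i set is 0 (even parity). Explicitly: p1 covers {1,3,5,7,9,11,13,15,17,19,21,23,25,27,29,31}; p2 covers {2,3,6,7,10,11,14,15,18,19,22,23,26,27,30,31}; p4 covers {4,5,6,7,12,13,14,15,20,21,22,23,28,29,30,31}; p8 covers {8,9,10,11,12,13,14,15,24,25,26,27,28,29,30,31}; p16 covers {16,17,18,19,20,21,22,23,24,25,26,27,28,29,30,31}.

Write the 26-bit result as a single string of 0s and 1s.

s1 (pos 1,3,5,7,9,11,13,15,17,19,21,23,25,27,29,31): 0⊕1⊕1⊕1⊕0⊕0⊕1⊕0⊕1⊕1⊕0⊕1⊕1⊕1⊕1⊕1 = 1
s2 (pos 2,3,6,7,10,11,14,15,18,19,22,23,26,27,30,31): 1⊕1⊕1⊕1⊕1⊕0⊕1⊕0⊕0⊕1⊕0⊕1⊕1⊕1⊕0⊕1 = 1
s4 (pos 4,5,6,7,12,13,14,15,20,21,22,23,28,29,30,31): 0⊕1⊕1⊕1⊕0⊕1⊕1⊕0⊕0⊕0⊕0⊕1⊕0⊕1⊕0⊕1 = 0
s8 (pos 8,9,10,11,12,13,14,15,24,25,26,27,28,29,30,31): 0⊕0⊕1⊕0⊕0⊕1⊕1⊕0⊕0⊕1⊕1⊕1⊕0⊕1⊕0⊕1 = 0
s16 (pos 16,17,18,19,20,21,22,23,24,25,26,27,28,29,30,31): 1⊕1⊕0⊕1⊕0⊕0⊕0⊕1⊕0⊕1⊕1⊕1⊕0⊕1⊕0⊕1 = 1
Syndrome s16…s1 = 10011 → error at position 19.
Flip position 19: 0110111001001101101000101110101 → 0110111001001101100000101110101
Read data bits from positions 3,5,6,7,9,10,11,12,13,14,15,17,18,19,20,21,22,23,24,25,26,27,28,29,30,31: 11110100110100000101110101

11110100110100000101110101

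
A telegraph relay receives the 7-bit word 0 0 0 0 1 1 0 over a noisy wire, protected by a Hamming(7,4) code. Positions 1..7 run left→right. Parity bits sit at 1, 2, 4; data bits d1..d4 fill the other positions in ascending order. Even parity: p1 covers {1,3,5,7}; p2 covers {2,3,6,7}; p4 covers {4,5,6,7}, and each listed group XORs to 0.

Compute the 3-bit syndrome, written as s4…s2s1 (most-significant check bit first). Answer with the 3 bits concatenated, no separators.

011

s1 (pos 1,3,5,7): 0⊕0⊕1⊕0 = 1
s2 (pos 2,3,6,7): 0⊕0⊕1⊕0 = 1
s4 (pos 4,5,6,7): 0⊕1⊕1⊕0 = 0
Syndrome s4…s1 = 011 → error at position 3.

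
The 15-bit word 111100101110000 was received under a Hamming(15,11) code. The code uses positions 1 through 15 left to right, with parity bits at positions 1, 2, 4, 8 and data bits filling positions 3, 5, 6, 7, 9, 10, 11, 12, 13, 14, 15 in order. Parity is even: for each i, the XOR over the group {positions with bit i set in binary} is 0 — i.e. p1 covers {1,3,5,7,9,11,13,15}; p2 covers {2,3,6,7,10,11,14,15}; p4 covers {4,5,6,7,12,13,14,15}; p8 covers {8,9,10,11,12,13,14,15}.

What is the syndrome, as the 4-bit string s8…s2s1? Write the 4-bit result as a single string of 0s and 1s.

s1 (pos 1,3,5,7,9,11,13,15): 1⊕1⊕0⊕1⊕1⊕1⊕0⊕0 = 1
s2 (pos 2,3,6,7,10,11,14,15): 1⊕1⊕0⊕1⊕1⊕1⊕0⊕0 = 1
s4 (pos 4,5,6,7,12,13,14,15): 1⊕0⊕0⊕1⊕0⊕0⊕0⊕0 = 0
s8 (pos 8,9,10,11,12,13,14,15): 0⊕1⊕1⊕1⊕0⊕0⊕0⊕0 = 1
Syndrome s8…s1 = 1011 → error at position 11.

1011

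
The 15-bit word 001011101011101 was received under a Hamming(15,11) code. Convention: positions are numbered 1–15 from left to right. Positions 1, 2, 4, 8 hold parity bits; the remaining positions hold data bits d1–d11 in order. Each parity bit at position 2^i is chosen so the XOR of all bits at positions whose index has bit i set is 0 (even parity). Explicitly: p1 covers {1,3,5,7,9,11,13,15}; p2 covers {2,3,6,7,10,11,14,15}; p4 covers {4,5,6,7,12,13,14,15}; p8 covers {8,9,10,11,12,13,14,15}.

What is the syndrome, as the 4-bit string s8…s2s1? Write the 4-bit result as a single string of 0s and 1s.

s1 (pos 1,3,5,7,9,11,13,15): 0⊕1⊕1⊕1⊕1⊕1⊕1⊕1 = 1
s2 (pos 2,3,6,7,10,11,14,15): 0⊕1⊕1⊕1⊕0⊕1⊕0⊕1 = 1
s4 (pos 4,5,6,7,12,13,14,15): 0⊕1⊕1⊕1⊕1⊕1⊕0⊕1 = 0
s8 (pos 8,9,10,11,12,13,14,15): 0⊕1⊕0⊕1⊕1⊕1⊕0⊕1 = 1
Syndrome s8…s1 = 1011 → error at position 11.

1011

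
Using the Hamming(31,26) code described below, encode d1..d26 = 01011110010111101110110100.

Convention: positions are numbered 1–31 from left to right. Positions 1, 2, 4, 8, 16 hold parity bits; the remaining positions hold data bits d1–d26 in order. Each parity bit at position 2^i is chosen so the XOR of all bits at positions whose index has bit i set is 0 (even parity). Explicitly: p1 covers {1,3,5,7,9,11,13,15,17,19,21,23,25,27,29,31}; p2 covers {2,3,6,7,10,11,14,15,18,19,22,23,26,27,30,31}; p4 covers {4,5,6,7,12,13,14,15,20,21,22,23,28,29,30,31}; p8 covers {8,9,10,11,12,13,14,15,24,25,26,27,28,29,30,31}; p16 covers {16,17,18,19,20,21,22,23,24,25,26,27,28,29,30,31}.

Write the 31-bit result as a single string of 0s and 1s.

1001101011100100111101110110100

Place data at non-parity positions: p1 p2 0 p4 1 0 1 p8 1 1 1 0 0 1 0 p16 1 1 1 1 0 1 1 1 0 1 1 0 1 0 0
p1 (pos 1,3,5,7,9,11,13,15,17,19,21,23,25,27,29,31): XOR of data positions = 0⊕1⊕1⊕1⊕1⊕0⊕0⊕1⊕1⊕0⊕1⊕0⊕1⊕1⊕0 = 1
p2 (pos 2,3,6,7,10,11,14,15,18,19,22,23,26,27,30,31): XOR of data positions = 0⊕0⊕1⊕1⊕1⊕1⊕0⊕1⊕1⊕1⊕1⊕1⊕1⊕0⊕0 = 0
p4 (pos 4,5,6,7,12,13,14,15,20,21,22,23,28,29,30,31): XOR of data positions = 1⊕0⊕1⊕0⊕0⊕1⊕0⊕1⊕0⊕1⊕1⊕0⊕1⊕0⊕0 = 1
p8 (pos 8,9,10,11,12,13,14,15,24,25,26,27,28,29,30,31): XOR of data positions = 1⊕1⊕1⊕0⊕0⊕1⊕0⊕1⊕0⊕1⊕1⊕0⊕1⊕0⊕0 = 0
p16 (pos 16,17,18,19,20,21,22,23,24,25,26,27,28,29,30,31): XOR of data positions = 1⊕1⊕1⊕1⊕0⊕1⊕1⊕1⊕0⊕1⊕1⊕0⊕1⊕0⊕0 = 0
Codeword: 1001101011100100111101110110100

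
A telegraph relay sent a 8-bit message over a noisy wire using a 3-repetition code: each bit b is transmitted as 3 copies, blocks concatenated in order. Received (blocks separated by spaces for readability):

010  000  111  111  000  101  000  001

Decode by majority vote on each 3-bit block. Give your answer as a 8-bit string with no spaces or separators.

00110100

Block 1 (010): 1 one → 0
Block 2 (000): 0 ones → 0
Block 3 (111): 3 ones → 1
Block 4 (111): 3 ones → 1
Block 5 (000): 0 ones → 0
Block 6 (101): 2 ones → 1
Block 7 (000): 0 ones → 0
Block 8 (001): 1 one → 0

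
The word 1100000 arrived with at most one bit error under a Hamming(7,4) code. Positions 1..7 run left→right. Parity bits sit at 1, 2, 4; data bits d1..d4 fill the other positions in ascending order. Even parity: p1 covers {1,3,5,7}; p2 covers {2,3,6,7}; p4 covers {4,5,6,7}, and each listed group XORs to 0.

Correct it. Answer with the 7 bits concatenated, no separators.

1110000

s1 (pos 1,3,5,7): 1⊕0⊕0⊕0 = 1
s2 (pos 2,3,6,7): 1⊕0⊕0⊕0 = 1
s4 (pos 4,5,6,7): 0⊕0⊕0⊕0 = 0
Syndrome s4…s1 = 011 → error at position 3.
Flip position 3: 1100000 → 1110000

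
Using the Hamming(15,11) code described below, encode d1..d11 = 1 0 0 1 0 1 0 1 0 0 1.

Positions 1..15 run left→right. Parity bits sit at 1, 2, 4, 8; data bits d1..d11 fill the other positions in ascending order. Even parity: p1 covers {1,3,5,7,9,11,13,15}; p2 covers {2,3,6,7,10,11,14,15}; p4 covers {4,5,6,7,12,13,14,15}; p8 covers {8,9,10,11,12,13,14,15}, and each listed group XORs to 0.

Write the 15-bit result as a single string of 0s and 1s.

101100110101001

Place data at non-parity positions: p1 p2 1 p4 0 0 1 p8 0 1 0 1 0 0 1
p1 (pos 1,3,5,7,9,11,13,15): XOR of data positions = 1⊕0⊕1⊕0⊕0⊕0⊕1 = 1
p2 (pos 2,3,6,7,10,11,14,15): XOR of data positions = 1⊕0⊕1⊕1⊕0⊕0⊕1 = 0
p4 (pos 4,5,6,7,12,13,14,15): XOR of data positions = 0⊕0⊕1⊕1⊕0⊕0⊕1 = 1
p8 (pos 8,9,10,11,12,13,14,15): XOR of data positions = 0⊕1⊕0⊕1⊕0⊕0⊕1 = 1
Codeword: 101100110101001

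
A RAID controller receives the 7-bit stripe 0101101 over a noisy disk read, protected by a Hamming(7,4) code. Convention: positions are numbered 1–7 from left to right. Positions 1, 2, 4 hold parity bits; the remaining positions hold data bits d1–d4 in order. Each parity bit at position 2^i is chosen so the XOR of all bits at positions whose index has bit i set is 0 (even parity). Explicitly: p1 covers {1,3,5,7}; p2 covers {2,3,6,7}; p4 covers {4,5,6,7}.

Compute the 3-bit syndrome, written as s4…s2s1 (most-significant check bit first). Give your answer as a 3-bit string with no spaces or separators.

100

s1 (pos 1,3,5,7): 0⊕0⊕1⊕1 = 0
s2 (pos 2,3,6,7): 1⊕0⊕0⊕1 = 0
s4 (pos 4,5,6,7): 1⊕1⊕0⊕1 = 1
Syndrome s4…s1 = 100 → error at position 4.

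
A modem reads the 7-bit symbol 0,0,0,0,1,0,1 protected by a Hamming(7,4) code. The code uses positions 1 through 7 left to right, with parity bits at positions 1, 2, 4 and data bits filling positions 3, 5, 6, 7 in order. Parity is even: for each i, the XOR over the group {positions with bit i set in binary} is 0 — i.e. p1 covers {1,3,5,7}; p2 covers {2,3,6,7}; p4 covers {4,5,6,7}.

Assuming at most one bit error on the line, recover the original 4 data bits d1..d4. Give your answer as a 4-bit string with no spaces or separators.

s1 (pos 1,3,5,7): 0⊕0⊕1⊕1 = 0
s2 (pos 2,3,6,7): 0⊕0⊕0⊕1 = 1
s4 (pos 4,5,6,7): 0⊕1⊕0⊕1 = 0
Syndrome s4…s1 = 010 → error at position 2.
Flip position 2: 0000101 → 0100101
Read data bits from positions 3,5,6,7: 0101

0101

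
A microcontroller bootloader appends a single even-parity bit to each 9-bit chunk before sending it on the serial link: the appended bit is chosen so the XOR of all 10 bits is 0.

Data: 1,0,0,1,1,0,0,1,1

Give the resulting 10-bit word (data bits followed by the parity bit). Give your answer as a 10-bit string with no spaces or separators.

1001100111

XOR of the 9 data bits: 1⊕0⊕0⊕1⊕1⊕0⊕0⊕1⊕1 = 1
Parity bit = 1 (so all 10 bits XOR to 0).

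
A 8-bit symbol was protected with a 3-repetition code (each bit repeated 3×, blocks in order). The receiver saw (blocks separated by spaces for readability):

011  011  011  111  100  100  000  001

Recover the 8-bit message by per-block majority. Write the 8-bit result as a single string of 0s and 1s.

Block 1 (011): 2 ones → 1
Block 2 (011): 2 ones → 1
Block 3 (011): 2 ones → 1
Block 4 (111): 3 ones → 1
Block 5 (100): 1 one → 0
Block 6 (100): 1 one → 0
Block 7 (000): 0 ones → 0
Block 8 (001): 1 one → 0

11110000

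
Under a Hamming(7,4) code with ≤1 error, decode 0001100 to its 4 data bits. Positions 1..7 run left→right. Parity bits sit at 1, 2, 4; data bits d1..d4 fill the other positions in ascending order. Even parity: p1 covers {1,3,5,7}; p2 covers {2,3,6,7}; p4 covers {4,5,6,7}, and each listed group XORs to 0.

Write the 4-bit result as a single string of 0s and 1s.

s1 (pos 1,3,5,7): 0⊕0⊕1⊕0 = 1
s2 (pos 2,3,6,7): 0⊕0⊕0⊕0 = 0
s4 (pos 4,5,6,7): 1⊕1⊕0⊕0 = 0
Syndrome s4…s1 = 001 → error at position 1.
Flip position 1: 0001100 → 1001100
Read data bits from positions 3,5,6,7: 0100

0100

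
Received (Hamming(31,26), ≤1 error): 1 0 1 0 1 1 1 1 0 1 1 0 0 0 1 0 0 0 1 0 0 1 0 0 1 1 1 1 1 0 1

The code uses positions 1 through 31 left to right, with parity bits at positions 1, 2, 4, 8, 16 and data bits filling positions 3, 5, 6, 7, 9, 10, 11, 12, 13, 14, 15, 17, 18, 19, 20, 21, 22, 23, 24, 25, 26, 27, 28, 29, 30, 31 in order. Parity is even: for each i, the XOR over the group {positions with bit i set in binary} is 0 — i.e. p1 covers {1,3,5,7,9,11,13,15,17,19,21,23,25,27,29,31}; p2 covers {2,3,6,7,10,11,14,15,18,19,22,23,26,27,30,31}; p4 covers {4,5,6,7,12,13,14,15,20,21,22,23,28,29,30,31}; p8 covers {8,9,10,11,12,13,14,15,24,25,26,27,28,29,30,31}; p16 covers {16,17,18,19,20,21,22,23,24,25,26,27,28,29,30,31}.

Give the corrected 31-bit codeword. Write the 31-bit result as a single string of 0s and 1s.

s1 (pos 1,3,5,7,9,11,13,15,17,19,21,23,25,27,29,31): 1⊕1⊕1⊕1⊕0⊕1⊕0⊕1⊕0⊕1⊕0⊕0⊕1⊕1⊕1⊕1 = 1
s2 (pos 2,3,6,7,10,11,14,15,18,19,22,23,26,27,30,31): 0⊕1⊕1⊕1⊕1⊕1⊕0⊕1⊕0⊕1⊕1⊕0⊕1⊕1⊕0⊕1 = 1
s4 (pos 4,5,6,7,12,13,14,15,20,21,22,23,28,29,30,31): 0⊕1⊕1⊕1⊕0⊕0⊕0⊕1⊕0⊕0⊕1⊕0⊕1⊕1⊕0⊕1 = 0
s8 (pos 8,9,10,11,12,13,14,15,24,25,26,27,28,29,30,31): 1⊕0⊕1⊕1⊕0⊕0⊕0⊕1⊕0⊕1⊕1⊕1⊕1⊕1⊕0⊕1 = 0
s16 (pos 16,17,18,19,20,21,22,23,24,25,26,27,28,29,30,31): 0⊕0⊕0⊕1⊕0⊕0⊕1⊕0⊕0⊕1⊕1⊕1⊕1⊕1⊕0⊕1 = 0
Syndrome s16…s1 = 00011 → error at position 3.
Flip position 3: 1010111101100010001001001111101 → 1000111101100010001001001111101

1000111101100010001001001111101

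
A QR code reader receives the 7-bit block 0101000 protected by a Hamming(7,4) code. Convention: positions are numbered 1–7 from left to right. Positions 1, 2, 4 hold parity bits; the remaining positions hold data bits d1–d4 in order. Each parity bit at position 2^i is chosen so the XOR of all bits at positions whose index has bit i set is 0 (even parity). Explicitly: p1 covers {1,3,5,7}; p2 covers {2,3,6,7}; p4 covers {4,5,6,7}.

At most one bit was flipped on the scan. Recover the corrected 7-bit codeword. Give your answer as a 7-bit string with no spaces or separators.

0101010

s1 (pos 1,3,5,7): 0⊕0⊕0⊕0 = 0
s2 (pos 2,3,6,7): 1⊕0⊕0⊕0 = 1
s4 (pos 4,5,6,7): 1⊕0⊕0⊕0 = 1
Syndrome s4…s1 = 110 → error at position 6.
Flip position 6: 0101000 → 0101010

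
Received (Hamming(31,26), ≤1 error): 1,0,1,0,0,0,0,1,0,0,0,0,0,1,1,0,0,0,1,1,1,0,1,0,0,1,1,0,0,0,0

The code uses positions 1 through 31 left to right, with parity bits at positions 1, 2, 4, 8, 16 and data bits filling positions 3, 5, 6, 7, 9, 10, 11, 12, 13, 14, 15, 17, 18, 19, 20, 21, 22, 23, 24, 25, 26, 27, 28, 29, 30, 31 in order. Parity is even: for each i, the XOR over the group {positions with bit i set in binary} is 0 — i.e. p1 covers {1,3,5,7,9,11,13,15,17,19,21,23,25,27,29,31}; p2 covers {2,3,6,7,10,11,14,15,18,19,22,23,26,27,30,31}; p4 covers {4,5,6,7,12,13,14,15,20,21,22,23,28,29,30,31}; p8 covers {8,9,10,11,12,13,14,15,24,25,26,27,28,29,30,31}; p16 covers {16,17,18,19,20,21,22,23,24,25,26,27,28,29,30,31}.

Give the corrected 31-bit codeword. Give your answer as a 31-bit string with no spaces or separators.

1010000100000100001110100110000

s1 (pos 1,3,5,7,9,11,13,15,17,19,21,23,25,27,29,31): 1⊕1⊕0⊕0⊕0⊕0⊕0⊕1⊕0⊕1⊕1⊕1⊕0⊕1⊕0⊕0 = 1
s2 (pos 2,3,6,7,10,11,14,15,18,19,22,23,26,27,30,31): 0⊕1⊕0⊕0⊕0⊕0⊕1⊕1⊕0⊕1⊕0⊕1⊕1⊕1⊕0⊕0 = 1
s4 (pos 4,5,6,7,12,13,14,15,20,21,22,23,28,29,30,31): 0⊕0⊕0⊕0⊕0⊕0⊕1⊕1⊕1⊕1⊕0⊕1⊕0⊕0⊕0⊕0 = 1
s8 (pos 8,9,10,11,12,13,14,15,24,25,26,27,28,29,30,31): 1⊕0⊕0⊕0⊕0⊕0⊕1⊕1⊕0⊕0⊕1⊕1⊕0⊕0⊕0⊕0 = 1
s16 (pos 16,17,18,19,20,21,22,23,24,25,26,27,28,29,30,31): 0⊕0⊕0⊕1⊕1⊕1⊕0⊕1⊕0⊕0⊕1⊕1⊕0⊕0⊕0⊕0 = 0
Syndrome s16…s1 = 01111 → error at position 15.
Flip position 15: 1010000100000110001110100110000 → 1010000100000100001110100110000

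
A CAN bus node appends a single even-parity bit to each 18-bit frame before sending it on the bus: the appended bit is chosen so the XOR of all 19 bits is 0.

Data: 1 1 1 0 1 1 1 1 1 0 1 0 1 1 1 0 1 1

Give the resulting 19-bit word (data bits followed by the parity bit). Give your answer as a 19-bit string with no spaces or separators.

XOR of the 18 data bits: 1⊕1⊕1⊕0⊕1⊕1⊕1⊕1⊕1⊕0⊕1⊕0⊕1⊕1⊕1⊕0⊕1⊕1 = 0
Parity bit = 0 (so all 19 bits XOR to 0).

1110111110101110110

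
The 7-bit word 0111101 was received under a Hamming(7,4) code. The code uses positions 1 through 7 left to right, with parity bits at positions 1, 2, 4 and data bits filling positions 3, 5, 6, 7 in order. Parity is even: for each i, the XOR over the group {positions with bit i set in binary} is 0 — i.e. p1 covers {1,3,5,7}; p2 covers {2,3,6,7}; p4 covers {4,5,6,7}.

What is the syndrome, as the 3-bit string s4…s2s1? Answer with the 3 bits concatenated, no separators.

111

s1 (pos 1,3,5,7): 0⊕1⊕1⊕1 = 1
s2 (pos 2,3,6,7): 1⊕1⊕0⊕1 = 1
s4 (pos 4,5,6,7): 1⊕1⊕0⊕1 = 1
Syndrome s4…s1 = 111 → error at position 7.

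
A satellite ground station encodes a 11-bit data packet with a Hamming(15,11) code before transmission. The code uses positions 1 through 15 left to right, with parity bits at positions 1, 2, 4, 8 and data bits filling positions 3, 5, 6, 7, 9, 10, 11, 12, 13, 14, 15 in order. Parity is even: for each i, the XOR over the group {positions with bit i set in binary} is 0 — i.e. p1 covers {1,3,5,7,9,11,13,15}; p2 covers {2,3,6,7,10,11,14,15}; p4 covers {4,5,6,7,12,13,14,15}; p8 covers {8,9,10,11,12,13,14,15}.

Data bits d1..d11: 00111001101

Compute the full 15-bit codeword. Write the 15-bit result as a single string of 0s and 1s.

010101101001101

Place data at non-parity positions: p1 p2 0 p4 0 1 1 p8 1 0 0 1 1 0 1
p1 (pos 1,3,5,7,9,11,13,15): XOR of data positions = 0⊕0⊕1⊕1⊕0⊕1⊕1 = 0
p2 (pos 2,3,6,7,10,11,14,15): XOR of data positions = 0⊕1⊕1⊕0⊕0⊕0⊕1 = 1
p4 (pos 4,5,6,7,12,13,14,15): XOR of data positions = 0⊕1⊕1⊕1⊕1⊕0⊕1 = 1
p8 (pos 8,9,10,11,12,13,14,15): XOR of data positions = 1⊕0⊕0⊕1⊕1⊕0⊕1 = 0
Codeword: 010101101001101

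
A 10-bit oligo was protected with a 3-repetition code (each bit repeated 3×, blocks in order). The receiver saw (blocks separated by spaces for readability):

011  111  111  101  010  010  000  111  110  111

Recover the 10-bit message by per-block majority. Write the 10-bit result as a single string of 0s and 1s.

1111000111

Block 1 (011): 2 ones → 1
Block 2 (111): 3 ones → 1
Block 3 (111): 3 ones → 1
Block 4 (101): 2 ones → 1
Block 5 (010): 1 one → 0
Block 6 (010): 1 one → 0
Block 7 (000): 0 ones → 0
Block 8 (111): 3 ones → 1
Block 9 (110): 2 ones → 1
Block 10 (111): 3 ones → 1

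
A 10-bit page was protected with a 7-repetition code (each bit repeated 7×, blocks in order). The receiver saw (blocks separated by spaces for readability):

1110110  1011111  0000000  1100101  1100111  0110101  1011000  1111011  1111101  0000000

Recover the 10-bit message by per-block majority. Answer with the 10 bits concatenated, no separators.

Block 1 (1110110): 5 ones → 1
Block 2 (1011111): 6 ones → 1
Block 3 (0000000): 0 ones → 0
Block 4 (1100101): 4 ones → 1
Block 5 (1100111): 5 ones → 1
Block 6 (0110101): 4 ones → 1
Block 7 (1011000): 3 ones → 0
Block 8 (1111011): 6 ones → 1
Block 9 (1111101): 6 ones → 1
Block 10 (0000000): 0 ones → 0

1101110110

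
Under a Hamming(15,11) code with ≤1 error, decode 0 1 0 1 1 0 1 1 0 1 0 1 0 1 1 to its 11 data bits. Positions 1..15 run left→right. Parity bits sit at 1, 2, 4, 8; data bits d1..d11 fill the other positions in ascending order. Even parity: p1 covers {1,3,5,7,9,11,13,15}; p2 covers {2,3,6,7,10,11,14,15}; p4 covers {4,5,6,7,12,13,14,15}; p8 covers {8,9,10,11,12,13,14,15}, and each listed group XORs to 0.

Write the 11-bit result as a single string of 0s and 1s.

s1 (pos 1,3,5,7,9,11,13,15): 0⊕0⊕1⊕1⊕0⊕0⊕0⊕1 = 1
s2 (pos 2,3,6,7,10,11,14,15): 1⊕0⊕0⊕1⊕1⊕0⊕1⊕1 = 1
s4 (pos 4,5,6,7,12,13,14,15): 1⊕1⊕0⊕1⊕1⊕0⊕1⊕1 = 0
s8 (pos 8,9,10,11,12,13,14,15): 1⊕0⊕1⊕0⊕1⊕0⊕1⊕1 = 1
Syndrome s8…s1 = 1011 → error at position 11.
Flip position 11: 010110110101011 → 010110110111011
Read data bits from positions 3,5,6,7,9,10,11,12,13,14,15: 01010111011

01010111011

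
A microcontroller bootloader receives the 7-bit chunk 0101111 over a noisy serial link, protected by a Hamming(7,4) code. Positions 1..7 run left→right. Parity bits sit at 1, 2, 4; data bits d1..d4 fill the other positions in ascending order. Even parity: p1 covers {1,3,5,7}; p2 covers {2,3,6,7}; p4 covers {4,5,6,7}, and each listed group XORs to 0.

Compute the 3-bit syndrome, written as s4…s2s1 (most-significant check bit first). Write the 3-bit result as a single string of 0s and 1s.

s1 (pos 1,3,5,7): 0⊕0⊕1⊕1 = 0
s2 (pos 2,3,6,7): 1⊕0⊕1⊕1 = 1
s4 (pos 4,5,6,7): 1⊕1⊕1⊕1 = 0
Syndrome s4…s1 = 010 → error at position 2.

010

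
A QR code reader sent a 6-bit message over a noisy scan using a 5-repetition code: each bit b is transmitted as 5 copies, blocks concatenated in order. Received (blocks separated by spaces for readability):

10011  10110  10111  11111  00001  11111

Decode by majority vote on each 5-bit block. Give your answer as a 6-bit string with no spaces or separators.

111101

Block 1 (10011): 3 ones → 1
Block 2 (10110): 3 ones → 1
Block 3 (10111): 4 ones → 1
Block 4 (11111): 5 ones → 1
Block 5 (00001): 1 one → 0
Block 6 (11111): 5 ones → 1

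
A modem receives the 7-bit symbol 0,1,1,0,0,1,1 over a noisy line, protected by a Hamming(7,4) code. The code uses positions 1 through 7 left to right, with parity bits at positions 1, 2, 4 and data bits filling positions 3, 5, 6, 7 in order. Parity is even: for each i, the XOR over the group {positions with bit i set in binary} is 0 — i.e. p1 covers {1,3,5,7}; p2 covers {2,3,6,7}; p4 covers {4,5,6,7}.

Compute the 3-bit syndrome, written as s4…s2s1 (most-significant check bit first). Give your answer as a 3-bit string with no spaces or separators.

000

s1 (pos 1,3,5,7): 0⊕1⊕0⊕1 = 0
s2 (pos 2,3,6,7): 1⊕1⊕1⊕1 = 0
s4 (pos 4,5,6,7): 0⊕0⊕1⊕1 = 0
Syndrome s4…s1 = 000 → no error.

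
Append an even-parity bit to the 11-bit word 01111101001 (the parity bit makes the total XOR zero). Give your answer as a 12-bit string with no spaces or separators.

011111010011

XOR of the 11 data bits: 0⊕1⊕1⊕1⊕1⊕1⊕0⊕1⊕0⊕0⊕1 = 1
Parity bit = 1 (so all 12 bits XOR to 0).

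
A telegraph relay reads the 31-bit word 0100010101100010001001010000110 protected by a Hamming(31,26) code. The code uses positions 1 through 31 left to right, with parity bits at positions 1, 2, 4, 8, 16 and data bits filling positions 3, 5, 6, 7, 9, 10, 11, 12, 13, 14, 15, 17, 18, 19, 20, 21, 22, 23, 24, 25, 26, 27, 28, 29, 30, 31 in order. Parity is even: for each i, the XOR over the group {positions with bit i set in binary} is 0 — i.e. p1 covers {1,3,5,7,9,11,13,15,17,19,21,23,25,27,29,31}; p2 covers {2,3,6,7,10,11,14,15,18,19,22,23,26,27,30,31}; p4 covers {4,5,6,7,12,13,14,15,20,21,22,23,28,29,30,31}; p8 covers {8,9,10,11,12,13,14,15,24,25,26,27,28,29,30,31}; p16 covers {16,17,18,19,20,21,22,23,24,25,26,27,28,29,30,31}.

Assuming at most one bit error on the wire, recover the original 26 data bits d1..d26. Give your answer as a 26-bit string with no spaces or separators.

00100110001001001010001110

s1 (pos 1,3,5,7,9,11,13,15,17,19,21,23,25,27,29,31): 0⊕0⊕0⊕0⊕0⊕1⊕0⊕1⊕0⊕1⊕0⊕0⊕0⊕0⊕1⊕0 = 0
s2 (pos 2,3,6,7,10,11,14,15,18,19,22,23,26,27,30,31): 1⊕0⊕1⊕0⊕1⊕1⊕0⊕1⊕0⊕1⊕1⊕0⊕0⊕0⊕1⊕0 = 0
s4 (pos 4,5,6,7,12,13,14,15,20,21,22,23,28,29,30,31): 0⊕0⊕1⊕0⊕0⊕0⊕0⊕1⊕0⊕0⊕1⊕0⊕0⊕1⊕1⊕0 = 1
s8 (pos 8,9,10,11,12,13,14,15,24,25,26,27,28,29,30,31): 1⊕0⊕1⊕1⊕0⊕0⊕0⊕1⊕1⊕0⊕0⊕0⊕0⊕1⊕1⊕0 = 1
s16 (pos 16,17,18,19,20,21,22,23,24,25,26,27,28,29,30,31): 0⊕0⊕0⊕1⊕0⊕0⊕1⊕0⊕1⊕0⊕0⊕0⊕0⊕1⊕1⊕0 = 1
Syndrome s16…s1 = 11100 → error at position 28.
Flip position 28: 0100010101100010001001010000110 → 0100010101100010001001010001110
Read data bits from positions 3,5,6,7,9,10,11,12,13,14,15,17,18,19,20,21,22,23,24,25,26,27,28,29,30,31: 00100110001001001010001110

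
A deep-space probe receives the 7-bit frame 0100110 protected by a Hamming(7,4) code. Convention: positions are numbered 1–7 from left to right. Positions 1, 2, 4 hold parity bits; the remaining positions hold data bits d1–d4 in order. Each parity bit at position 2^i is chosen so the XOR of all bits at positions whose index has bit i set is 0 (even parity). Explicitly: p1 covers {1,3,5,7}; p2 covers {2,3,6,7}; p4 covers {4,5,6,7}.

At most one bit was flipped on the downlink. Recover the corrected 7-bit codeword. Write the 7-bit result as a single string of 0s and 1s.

s1 (pos 1,3,5,7): 0⊕0⊕1⊕0 = 1
s2 (pos 2,3,6,7): 1⊕0⊕1⊕0 = 0
s4 (pos 4,5,6,7): 0⊕1⊕1⊕0 = 0
Syndrome s4…s1 = 001 → error at position 1.
Flip position 1: 0100110 → 1100110

1100110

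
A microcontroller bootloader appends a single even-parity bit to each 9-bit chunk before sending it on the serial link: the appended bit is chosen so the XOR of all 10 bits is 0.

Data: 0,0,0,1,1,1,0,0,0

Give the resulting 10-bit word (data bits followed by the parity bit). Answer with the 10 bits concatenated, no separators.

XOR of the 9 data bits: 0⊕0⊕0⊕1⊕1⊕1⊕0⊕0⊕0 = 1
Parity bit = 1 (so all 10 bits XOR to 0).

0001110001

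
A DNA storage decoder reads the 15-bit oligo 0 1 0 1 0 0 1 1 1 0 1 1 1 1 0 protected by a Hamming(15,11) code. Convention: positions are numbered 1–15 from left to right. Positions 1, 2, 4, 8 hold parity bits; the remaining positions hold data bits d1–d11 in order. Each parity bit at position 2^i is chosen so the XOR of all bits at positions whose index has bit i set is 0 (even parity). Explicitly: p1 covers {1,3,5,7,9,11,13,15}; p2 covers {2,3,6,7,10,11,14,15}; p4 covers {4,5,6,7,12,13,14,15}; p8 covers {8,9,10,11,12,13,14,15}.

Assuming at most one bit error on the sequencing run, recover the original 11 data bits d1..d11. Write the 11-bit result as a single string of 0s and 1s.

00011011110

s1 (pos 1,3,5,7,9,11,13,15): 0⊕0⊕0⊕1⊕1⊕1⊕1⊕0 = 0
s2 (pos 2,3,6,7,10,11,14,15): 1⊕0⊕0⊕1⊕0⊕1⊕1⊕0 = 0
s4 (pos 4,5,6,7,12,13,14,15): 1⊕0⊕0⊕1⊕1⊕1⊕1⊕0 = 1
s8 (pos 8,9,10,11,12,13,14,15): 1⊕1⊕0⊕1⊕1⊕1⊕1⊕0 = 0
Syndrome s8…s1 = 0100 → error at position 4.
Flip position 4: 010100111011110 → 010000111011110
Read data bits from positions 3,5,6,7,9,10,11,12,13,14,15: 00011011110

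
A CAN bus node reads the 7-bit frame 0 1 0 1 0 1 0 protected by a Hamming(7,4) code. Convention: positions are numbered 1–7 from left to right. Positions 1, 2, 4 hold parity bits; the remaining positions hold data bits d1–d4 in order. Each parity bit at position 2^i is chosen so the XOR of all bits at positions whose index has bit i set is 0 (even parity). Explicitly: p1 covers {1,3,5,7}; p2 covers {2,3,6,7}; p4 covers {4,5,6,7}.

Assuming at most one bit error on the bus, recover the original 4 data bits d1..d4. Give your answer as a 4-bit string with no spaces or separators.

0010

s1 (pos 1,3,5,7): 0⊕0⊕0⊕0 = 0
s2 (pos 2,3,6,7): 1⊕0⊕1⊕0 = 0
s4 (pos 4,5,6,7): 1⊕0⊕1⊕0 = 0
Syndrome s4…s1 = 000 → no error.
Read data bits from positions 3,5,6,7: 0010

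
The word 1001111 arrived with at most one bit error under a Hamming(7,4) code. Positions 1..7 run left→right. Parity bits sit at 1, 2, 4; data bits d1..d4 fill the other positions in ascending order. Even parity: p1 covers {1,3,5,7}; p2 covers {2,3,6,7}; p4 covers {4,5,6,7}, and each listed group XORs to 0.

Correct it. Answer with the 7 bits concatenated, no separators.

s1 (pos 1,3,5,7): 1⊕0⊕1⊕1 = 1
s2 (pos 2,3,6,7): 0⊕0⊕1⊕1 = 0
s4 (pos 4,5,6,7): 1⊕1⊕1⊕1 = 0
Syndrome s4…s1 = 001 → error at position 1.
Flip position 1: 1001111 → 0001111

0001111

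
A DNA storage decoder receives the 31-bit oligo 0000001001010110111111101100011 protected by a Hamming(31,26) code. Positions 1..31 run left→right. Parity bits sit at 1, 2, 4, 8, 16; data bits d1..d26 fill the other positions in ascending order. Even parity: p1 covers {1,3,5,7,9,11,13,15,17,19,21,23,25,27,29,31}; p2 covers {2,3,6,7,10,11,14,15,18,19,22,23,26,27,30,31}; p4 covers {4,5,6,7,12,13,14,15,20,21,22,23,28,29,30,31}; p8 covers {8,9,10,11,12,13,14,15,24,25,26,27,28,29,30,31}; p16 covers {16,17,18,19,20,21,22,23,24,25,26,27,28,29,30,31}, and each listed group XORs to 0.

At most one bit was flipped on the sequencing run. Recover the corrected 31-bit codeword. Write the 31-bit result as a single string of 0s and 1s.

s1 (pos 1,3,5,7,9,11,13,15,17,19,21,23,25,27,29,31): 0⊕0⊕0⊕1⊕0⊕0⊕0⊕1⊕1⊕1⊕1⊕1⊕1⊕0⊕0⊕1 = 0
s2 (pos 2,3,6,7,10,11,14,15,18,19,22,23,26,27,30,31): 0⊕0⊕0⊕1⊕1⊕0⊕1⊕1⊕1⊕1⊕1⊕1⊕1⊕0⊕1⊕1 = 1
s4 (pos 4,5,6,7,12,13,14,15,20,21,22,23,28,29,30,31): 0⊕0⊕0⊕1⊕1⊕0⊕1⊕1⊕1⊕1⊕1⊕1⊕0⊕0⊕1⊕1 = 0
s8 (pos 8,9,10,11,12,13,14,15,24,25,26,27,28,29,30,31): 0⊕0⊕1⊕0⊕1⊕0⊕1⊕1⊕0⊕1⊕1⊕0⊕0⊕0⊕1⊕1 = 0
s16 (pos 16,17,18,19,20,21,22,23,24,25,26,27,28,29,30,31): 0⊕1⊕1⊕1⊕1⊕1⊕1⊕1⊕0⊕1⊕1⊕0⊕0⊕0⊕1⊕1 = 1
Syndrome s16…s1 = 10010 → error at position 18.
Flip position 18: 0000001001010110111111101100011 → 0000001001010110101111101100011

0000001001010110101111101100011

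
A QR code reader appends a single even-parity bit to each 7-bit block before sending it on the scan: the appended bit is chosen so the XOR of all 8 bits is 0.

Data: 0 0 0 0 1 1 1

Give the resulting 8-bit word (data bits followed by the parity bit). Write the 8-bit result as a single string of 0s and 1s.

00001111

XOR of the 7 data bits: 0⊕0⊕0⊕0⊕1⊕1⊕1 = 1
Parity bit = 1 (so all 8 bits XOR to 0).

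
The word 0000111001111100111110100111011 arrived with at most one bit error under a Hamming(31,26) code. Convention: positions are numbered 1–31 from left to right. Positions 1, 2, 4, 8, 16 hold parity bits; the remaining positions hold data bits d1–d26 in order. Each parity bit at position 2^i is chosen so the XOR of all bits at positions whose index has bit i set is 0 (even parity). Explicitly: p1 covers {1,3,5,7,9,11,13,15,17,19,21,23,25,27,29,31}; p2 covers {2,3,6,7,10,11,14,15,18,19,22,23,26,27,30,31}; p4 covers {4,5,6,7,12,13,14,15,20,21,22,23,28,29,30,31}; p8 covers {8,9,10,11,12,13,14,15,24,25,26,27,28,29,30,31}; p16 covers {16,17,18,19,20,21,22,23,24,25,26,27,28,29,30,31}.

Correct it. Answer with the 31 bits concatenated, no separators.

0000111001111101111110100111011

s1 (pos 1,3,5,7,9,11,13,15,17,19,21,23,25,27,29,31): 0⊕0⊕1⊕1⊕0⊕1⊕1⊕0⊕1⊕1⊕1⊕1⊕0⊕1⊕0⊕1 = 0
s2 (pos 2,3,6,7,10,11,14,15,18,19,22,23,26,27,30,31): 0⊕0⊕1⊕1⊕1⊕1⊕1⊕0⊕1⊕1⊕0⊕1⊕1⊕1⊕1⊕1 = 0
s4 (pos 4,5,6,7,12,13,14,15,20,21,22,23,28,29,30,31): 0⊕1⊕1⊕1⊕1⊕1⊕1⊕0⊕1⊕1⊕0⊕1⊕1⊕0⊕1⊕1 = 0
s8 (pos 8,9,10,11,12,13,14,15,24,25,26,27,28,29,30,31): 0⊕0⊕1⊕1⊕1⊕1⊕1⊕0⊕0⊕0⊕1⊕1⊕1⊕0⊕1⊕1 = 0
s16 (pos 16,17,18,19,20,21,22,23,24,25,26,27,28,29,30,31): 0⊕1⊕1⊕1⊕1⊕1⊕0⊕1⊕0⊕0⊕1⊕1⊕1⊕0⊕1⊕1 = 1
Syndrome s16…s1 = 10000 → error at position 16.
Flip position 16: 0000111001111100111110100111011 → 0000111001111101111110100111011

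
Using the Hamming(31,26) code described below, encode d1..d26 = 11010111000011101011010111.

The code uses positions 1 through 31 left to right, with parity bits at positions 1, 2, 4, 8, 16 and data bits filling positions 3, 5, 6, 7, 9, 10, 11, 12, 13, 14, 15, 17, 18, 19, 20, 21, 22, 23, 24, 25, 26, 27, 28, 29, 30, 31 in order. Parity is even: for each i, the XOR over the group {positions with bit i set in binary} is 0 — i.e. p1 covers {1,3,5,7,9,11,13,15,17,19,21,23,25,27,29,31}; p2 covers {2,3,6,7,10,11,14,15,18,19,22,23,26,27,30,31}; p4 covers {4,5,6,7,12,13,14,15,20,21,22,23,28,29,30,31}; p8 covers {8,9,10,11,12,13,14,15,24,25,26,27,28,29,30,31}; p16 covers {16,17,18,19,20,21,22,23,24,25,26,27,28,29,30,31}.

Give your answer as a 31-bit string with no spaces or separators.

Place data at non-parity positions: p1 p2 1 p4 1 0 1 p8 0 1 1 1 0 0 0 p16 0 1 1 1 0 1 0 1 1 0 1 0 1 1 1
p1 (pos 1,3,5,7,9,11,13,15,17,19,21,23,25,27,29,31): XOR of data positions = 1⊕1⊕1⊕0⊕1⊕0⊕0⊕0⊕1⊕0⊕0⊕1⊕1⊕1⊕1 = 1
p2 (pos 2,3,6,7,10,11,14,15,18,19,22,23,26,27,30,31): XOR of data positions = 1⊕0⊕1⊕1⊕1⊕0⊕0⊕1⊕1⊕1⊕0⊕0⊕1⊕1⊕1 = 0
p4 (pos 4,5,6,7,12,13,14,15,20,21,22,23,28,29,30,31): XOR of data positions = 1⊕0⊕1⊕1⊕0⊕0⊕0⊕1⊕0⊕1⊕0⊕0⊕1⊕1⊕1 = 0
p8 (pos 8,9,10,11,12,13,14,15,24,25,26,27,28,29,30,31): XOR of data positions = 0⊕1⊕1⊕1⊕0⊕0⊕0⊕1⊕1⊕0⊕1⊕0⊕1⊕1⊕1 = 1
p16 (pos 16,17,18,19,20,21,22,23,24,25,26,27,28,29,30,31): XOR of data positions = 0⊕1⊕1⊕1⊕0⊕1⊕0⊕1⊕1⊕0⊕1⊕0⊕1⊕1⊕1 = 0
Codeword: 1010101101110000011101011010111

1010101101110000011101011010111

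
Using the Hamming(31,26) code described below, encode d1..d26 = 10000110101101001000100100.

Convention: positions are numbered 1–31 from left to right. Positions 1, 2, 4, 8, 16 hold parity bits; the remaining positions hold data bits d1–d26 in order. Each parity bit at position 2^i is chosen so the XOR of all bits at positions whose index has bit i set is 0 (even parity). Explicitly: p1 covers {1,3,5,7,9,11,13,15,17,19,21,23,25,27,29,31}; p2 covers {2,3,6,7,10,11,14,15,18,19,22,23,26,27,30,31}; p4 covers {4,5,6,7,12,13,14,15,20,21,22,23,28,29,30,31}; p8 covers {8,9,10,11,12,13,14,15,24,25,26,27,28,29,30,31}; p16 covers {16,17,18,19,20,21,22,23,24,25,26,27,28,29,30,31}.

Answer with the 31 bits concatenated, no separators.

Place data at non-parity positions: p1 p2 1 p4 0 0 0 p8 0 1 1 0 1 0 1 p16 1 0 1 0 0 1 0 0 0 1 0 0 1 0 0
p1 (pos 1,3,5,7,9,11,13,15,17,19,21,23,25,27,29,31): XOR of data positions = 1⊕0⊕0⊕0⊕1⊕1⊕1⊕1⊕1⊕0⊕0⊕0⊕0⊕1⊕0 = 1
p2 (pos 2,3,6,7,10,11,14,15,18,19,22,23,26,27,30,31): XOR of data positions = 1⊕0⊕0⊕1⊕1⊕0⊕1⊕0⊕1⊕1⊕0⊕1⊕0⊕0⊕0 = 1
p4 (pos 4,5,6,7,12,13,14,15,20,21,22,23,28,29,30,31): XOR of data positions = 0⊕0⊕0⊕0⊕1⊕0⊕1⊕0⊕0⊕1⊕0⊕0⊕1⊕0⊕0 = 0
p8 (pos 8,9,10,11,12,13,14,15,24,25,26,27,28,29,30,31): XOR of data positions = 0⊕1⊕1⊕0⊕1⊕0⊕1⊕0⊕0⊕1⊕0⊕0⊕1⊕0⊕0 = 0
p16 (pos 16,17,18,19,20,21,22,23,24,25,26,27,28,29,30,31): XOR of data positions = 1⊕0⊕1⊕0⊕0⊕1⊕0⊕0⊕0⊕1⊕0⊕0⊕1⊕0⊕0 = 1
Codeword: 1110000001101011101001000100100

1110000001101011101001000100100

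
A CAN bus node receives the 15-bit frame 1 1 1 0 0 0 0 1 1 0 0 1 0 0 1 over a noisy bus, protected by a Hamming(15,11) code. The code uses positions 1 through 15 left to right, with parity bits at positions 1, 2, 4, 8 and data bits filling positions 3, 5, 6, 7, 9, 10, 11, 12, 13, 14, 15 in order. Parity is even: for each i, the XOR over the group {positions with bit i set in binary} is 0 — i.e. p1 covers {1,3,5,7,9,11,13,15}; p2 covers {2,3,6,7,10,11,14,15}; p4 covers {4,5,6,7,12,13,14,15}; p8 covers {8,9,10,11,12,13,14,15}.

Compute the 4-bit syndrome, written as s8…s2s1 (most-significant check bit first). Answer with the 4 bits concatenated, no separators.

0010

s1 (pos 1,3,5,7,9,11,13,15): 1⊕1⊕0⊕0⊕1⊕0⊕0⊕1 = 0
s2 (pos 2,3,6,7,10,11,14,15): 1⊕1⊕0⊕0⊕0⊕0⊕0⊕1 = 1
s4 (pos 4,5,6,7,12,13,14,15): 0⊕0⊕0⊕0⊕1⊕0⊕0⊕1 = 0
s8 (pos 8,9,10,11,12,13,14,15): 1⊕1⊕0⊕0⊕1⊕0⊕0⊕1 = 0
Syndrome s8…s1 = 0010 → error at position 2.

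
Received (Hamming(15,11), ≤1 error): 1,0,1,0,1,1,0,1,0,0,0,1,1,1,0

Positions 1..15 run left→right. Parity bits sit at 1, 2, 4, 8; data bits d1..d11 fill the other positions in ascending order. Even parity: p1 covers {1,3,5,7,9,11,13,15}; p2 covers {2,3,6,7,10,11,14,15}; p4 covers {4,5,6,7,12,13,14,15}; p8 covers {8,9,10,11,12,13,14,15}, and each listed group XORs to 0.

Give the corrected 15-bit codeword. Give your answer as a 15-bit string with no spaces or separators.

s1 (pos 1,3,5,7,9,11,13,15): 1⊕1⊕1⊕0⊕0⊕0⊕1⊕0 = 0
s2 (pos 2,3,6,7,10,11,14,15): 0⊕1⊕1⊕0⊕0⊕0⊕1⊕0 = 1
s4 (pos 4,5,6,7,12,13,14,15): 0⊕1⊕1⊕0⊕1⊕1⊕1⊕0 = 1
s8 (pos 8,9,10,11,12,13,14,15): 1⊕0⊕0⊕0⊕1⊕1⊕1⊕0 = 0
Syndrome s8…s1 = 0110 → error at position 6.
Flip position 6: 101011010001110 → 101010010001110

101010010001110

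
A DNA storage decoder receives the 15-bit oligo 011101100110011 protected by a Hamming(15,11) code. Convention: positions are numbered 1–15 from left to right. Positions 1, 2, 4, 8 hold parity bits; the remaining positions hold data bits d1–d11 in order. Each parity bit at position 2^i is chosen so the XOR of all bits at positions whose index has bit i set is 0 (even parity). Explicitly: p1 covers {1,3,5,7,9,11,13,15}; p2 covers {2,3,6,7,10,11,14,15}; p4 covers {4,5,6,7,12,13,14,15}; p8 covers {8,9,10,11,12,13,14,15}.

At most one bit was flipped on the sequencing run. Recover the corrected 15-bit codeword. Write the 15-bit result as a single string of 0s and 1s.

s1 (pos 1,3,5,7,9,11,13,15): 0⊕1⊕0⊕1⊕0⊕1⊕0⊕1 = 0
s2 (pos 2,3,6,7,10,11,14,15): 1⊕1⊕1⊕1⊕1⊕1⊕1⊕1 = 0
s4 (pos 4,5,6,7,12,13,14,15): 1⊕0⊕1⊕1⊕0⊕0⊕1⊕1 = 1
s8 (pos 8,9,10,11,12,13,14,15): 0⊕0⊕1⊕1⊕0⊕0⊕1⊕1 = 0
Syndrome s8…s1 = 0100 → error at position 4.
Flip position 4: 011101100110011 → 011001100110011

011001100110011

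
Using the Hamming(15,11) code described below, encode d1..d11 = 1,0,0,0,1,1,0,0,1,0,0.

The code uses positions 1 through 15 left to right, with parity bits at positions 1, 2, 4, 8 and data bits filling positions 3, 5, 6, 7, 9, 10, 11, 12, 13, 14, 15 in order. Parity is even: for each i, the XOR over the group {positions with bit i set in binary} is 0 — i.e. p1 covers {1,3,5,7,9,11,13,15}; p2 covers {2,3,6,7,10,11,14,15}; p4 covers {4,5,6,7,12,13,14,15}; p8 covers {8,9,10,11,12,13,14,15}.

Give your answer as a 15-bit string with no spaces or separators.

101100011100100

Place data at non-parity positions: p1 p2 1 p4 0 0 0 p8 1 1 0 0 1 0 0
p1 (pos 1,3,5,7,9,11,13,15): XOR of data positions = 1⊕0⊕0⊕1⊕0⊕1⊕0 = 1
p2 (pos 2,3,6,7,10,11,14,15): XOR of data positions = 1⊕0⊕0⊕1⊕0⊕0⊕0 = 0
p4 (pos 4,5,6,7,12,13,14,15): XOR of data positions = 0⊕0⊕0⊕0⊕1⊕0⊕0 = 1
p8 (pos 8,9,10,11,12,13,14,15): XOR of data positions = 1⊕1⊕0⊕0⊕1⊕0⊕0 = 1
Codeword: 101100011100100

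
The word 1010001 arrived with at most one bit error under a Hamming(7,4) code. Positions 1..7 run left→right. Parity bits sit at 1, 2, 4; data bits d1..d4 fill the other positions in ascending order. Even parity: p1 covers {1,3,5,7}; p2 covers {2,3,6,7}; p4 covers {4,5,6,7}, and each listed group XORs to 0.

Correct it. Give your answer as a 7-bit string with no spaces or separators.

s1 (pos 1,3,5,7): 1⊕1⊕0⊕1 = 1
s2 (pos 2,3,6,7): 0⊕1⊕0⊕1 = 0
s4 (pos 4,5,6,7): 0⊕0⊕0⊕1 = 1
Syndrome s4…s1 = 101 → error at position 5.
Flip position 5: 1010001 → 1010101

1010101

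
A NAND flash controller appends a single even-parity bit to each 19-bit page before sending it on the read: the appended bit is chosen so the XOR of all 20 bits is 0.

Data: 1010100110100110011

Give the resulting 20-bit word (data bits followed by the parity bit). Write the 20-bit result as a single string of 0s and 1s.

XOR of the 19 data bits: 1⊕0⊕1⊕0⊕1⊕0⊕0⊕1⊕1⊕0⊕1⊕0⊕0⊕1⊕1⊕0⊕0⊕1⊕1 = 0
Parity bit = 0 (so all 20 bits XOR to 0).

10101001101001100110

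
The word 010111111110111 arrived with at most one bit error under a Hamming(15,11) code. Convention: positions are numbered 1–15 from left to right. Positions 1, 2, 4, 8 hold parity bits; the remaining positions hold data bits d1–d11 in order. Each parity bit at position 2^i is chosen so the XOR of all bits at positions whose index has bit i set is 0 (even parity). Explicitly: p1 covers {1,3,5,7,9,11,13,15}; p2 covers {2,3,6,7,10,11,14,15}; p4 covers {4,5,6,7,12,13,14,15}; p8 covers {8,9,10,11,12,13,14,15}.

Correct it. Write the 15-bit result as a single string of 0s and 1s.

s1 (pos 1,3,5,7,9,11,13,15): 0⊕0⊕1⊕1⊕1⊕1⊕1⊕1 = 0
s2 (pos 2,3,6,7,10,11,14,15): 1⊕0⊕1⊕1⊕1⊕1⊕1⊕1 = 1
s4 (pos 4,5,6,7,12,13,14,15): 1⊕1⊕1⊕1⊕0⊕1⊕1⊕1 = 1
s8 (pos 8,9,10,11,12,13,14,15): 1⊕1⊕1⊕1⊕0⊕1⊕1⊕1 = 1
Syndrome s8…s1 = 1110 → error at position 14.
Flip position 14: 010111111110111 → 010111111110101

010111111110101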